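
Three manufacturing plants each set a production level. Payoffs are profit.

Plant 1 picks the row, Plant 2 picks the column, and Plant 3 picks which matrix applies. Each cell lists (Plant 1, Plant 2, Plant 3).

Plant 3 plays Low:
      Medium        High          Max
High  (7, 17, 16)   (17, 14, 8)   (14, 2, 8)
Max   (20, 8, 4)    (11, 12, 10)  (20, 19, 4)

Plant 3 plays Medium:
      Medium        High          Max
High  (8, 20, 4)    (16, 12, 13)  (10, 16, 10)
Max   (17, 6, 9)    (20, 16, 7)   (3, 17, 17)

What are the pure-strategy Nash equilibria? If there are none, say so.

There is no pure-strategy Nash equilibrium.

Plant 1 against (Medium, Low): payoffs 7, 20 → best response Max.
Plant 1 against (Medium, Medium): payoffs 8, 17 → best response Max.
Plant 1 against (High, Low): payoffs 17, 11 → best response High.
Plant 1 against (High, Medium): payoffs 16, 20 → best response Max.
Plant 1 against (Max, Low): payoffs 14, 20 → best response Max.
Plant 1 against (Max, Medium): payoffs 10, 3 → best response High.
Plant 2 against (High, Low): payoffs 17, 14, 2 → best response Medium.
Plant 2 against (High, Medium): payoffs 20, 12, 16 → best response Medium.
Plant 2 against (Max, Low): payoffs 8, 12, 19 → best response Max.
Plant 2 against (Max, Medium): payoffs 6, 16, 17 → best response Max.
Plant 3 against (High, Medium): payoffs 16, 4 → best response Low.
Plant 3 against (High, High): payoffs 8, 13 → best response Medium.
Plant 3 against (High, Max): payoffs 8, 10 → best response Medium.
Plant 3 against (Max, Medium): payoffs 4, 9 → best response Medium.
Plant 3 against (Max, High): payoffs 10, 7 → best response Low.
Plant 3 against (Max, Max): payoffs 4, 17 → best response Medium.
No profile is a mutual best response for all players.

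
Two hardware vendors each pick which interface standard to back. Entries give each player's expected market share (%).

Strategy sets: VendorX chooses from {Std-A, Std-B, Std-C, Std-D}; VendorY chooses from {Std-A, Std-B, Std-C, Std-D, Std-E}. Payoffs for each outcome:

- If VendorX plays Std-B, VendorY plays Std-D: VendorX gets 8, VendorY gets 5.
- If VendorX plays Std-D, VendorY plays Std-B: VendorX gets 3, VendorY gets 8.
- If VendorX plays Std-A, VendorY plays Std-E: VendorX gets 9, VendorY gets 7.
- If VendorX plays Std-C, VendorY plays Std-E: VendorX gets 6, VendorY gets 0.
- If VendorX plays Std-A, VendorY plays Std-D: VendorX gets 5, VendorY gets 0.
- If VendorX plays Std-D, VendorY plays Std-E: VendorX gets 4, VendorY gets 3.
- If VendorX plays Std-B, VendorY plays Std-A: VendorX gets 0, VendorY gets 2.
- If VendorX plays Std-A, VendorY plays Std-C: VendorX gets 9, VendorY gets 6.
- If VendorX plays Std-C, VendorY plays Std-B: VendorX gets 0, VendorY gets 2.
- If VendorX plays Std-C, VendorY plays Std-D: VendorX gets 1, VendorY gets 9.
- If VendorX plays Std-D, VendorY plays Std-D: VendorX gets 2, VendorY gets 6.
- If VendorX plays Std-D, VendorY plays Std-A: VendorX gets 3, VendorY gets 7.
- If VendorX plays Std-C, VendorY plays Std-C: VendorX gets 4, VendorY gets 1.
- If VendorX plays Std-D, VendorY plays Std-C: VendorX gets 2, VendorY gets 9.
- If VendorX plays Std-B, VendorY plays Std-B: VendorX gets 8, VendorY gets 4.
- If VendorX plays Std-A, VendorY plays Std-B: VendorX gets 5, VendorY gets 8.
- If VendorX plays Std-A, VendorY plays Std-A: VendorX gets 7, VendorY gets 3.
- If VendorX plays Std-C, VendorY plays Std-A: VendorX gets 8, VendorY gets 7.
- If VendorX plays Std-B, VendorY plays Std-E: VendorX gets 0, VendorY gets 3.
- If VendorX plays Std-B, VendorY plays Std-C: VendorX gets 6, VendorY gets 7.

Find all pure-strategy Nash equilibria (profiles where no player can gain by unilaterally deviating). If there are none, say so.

none

(Std-A, Std-A): VendorX can switch to Std-C (7 → 8). Not NE.
(Std-A, Std-B): VendorX can switch to Std-B (5 → 8). Not NE.
(Std-A, Std-C): VendorY can switch to Std-B (6 → 8). Not NE.
(Std-A, Std-D): VendorX can switch to Std-B (5 → 8). Not NE.
(Std-A, Std-E): VendorY can switch to Std-B (7 → 8). Not NE.
(Std-B, Std-A): VendorX can switch to Std-A (0 → 7). Not NE.
(The remaining 14 profiles each have a profitable deviation by the same check.)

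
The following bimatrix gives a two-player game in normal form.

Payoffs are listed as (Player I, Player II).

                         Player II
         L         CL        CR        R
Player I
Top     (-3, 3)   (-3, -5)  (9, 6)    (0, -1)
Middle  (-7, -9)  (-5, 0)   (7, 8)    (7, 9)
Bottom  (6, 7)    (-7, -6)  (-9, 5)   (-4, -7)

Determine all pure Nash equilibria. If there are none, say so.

For each strategy profile, look for a profitable unilateral deviation.
(Top, L): Player I can switch to Bottom (-3 → 6). Not NE.
(Top, CL): Player II can switch to L (-5 → 3). Not NE.
(Top, CR): Player I gets 9, best alternative 7; Player II gets 6, best alternative 3. No profitable deviation — NE.
(Top, R): Player I can switch to Middle (0 → 7). Not NE.
(Middle, L): Player I can switch to Top (-7 → -3). Not NE.
(Middle, CL): Player I can switch to Top (-5 → -3). Not NE.
(Middle, CR): Player I can switch to Top (7 → 9). Not NE.
(Middle, R): Player I gets 7, best alternative 0; Player II gets 9, best alternative 8. No profitable deviation — NE.
(Bottom, L): Player I gets 6, best alternative -3; Player II gets 7, best alternative 5. No profitable deviation — NE.
(Bottom, CL): Player I can switch to Top (-7 → -3). Not NE.
(Bottom, CR): Player I can switch to Top (-9 → 9). Not NE.
(The remaining 1 profile has a profitable deviation by the same check.)

The pure Nash equilibria are (Top, CR) and (Middle, R) and (Bottom, L).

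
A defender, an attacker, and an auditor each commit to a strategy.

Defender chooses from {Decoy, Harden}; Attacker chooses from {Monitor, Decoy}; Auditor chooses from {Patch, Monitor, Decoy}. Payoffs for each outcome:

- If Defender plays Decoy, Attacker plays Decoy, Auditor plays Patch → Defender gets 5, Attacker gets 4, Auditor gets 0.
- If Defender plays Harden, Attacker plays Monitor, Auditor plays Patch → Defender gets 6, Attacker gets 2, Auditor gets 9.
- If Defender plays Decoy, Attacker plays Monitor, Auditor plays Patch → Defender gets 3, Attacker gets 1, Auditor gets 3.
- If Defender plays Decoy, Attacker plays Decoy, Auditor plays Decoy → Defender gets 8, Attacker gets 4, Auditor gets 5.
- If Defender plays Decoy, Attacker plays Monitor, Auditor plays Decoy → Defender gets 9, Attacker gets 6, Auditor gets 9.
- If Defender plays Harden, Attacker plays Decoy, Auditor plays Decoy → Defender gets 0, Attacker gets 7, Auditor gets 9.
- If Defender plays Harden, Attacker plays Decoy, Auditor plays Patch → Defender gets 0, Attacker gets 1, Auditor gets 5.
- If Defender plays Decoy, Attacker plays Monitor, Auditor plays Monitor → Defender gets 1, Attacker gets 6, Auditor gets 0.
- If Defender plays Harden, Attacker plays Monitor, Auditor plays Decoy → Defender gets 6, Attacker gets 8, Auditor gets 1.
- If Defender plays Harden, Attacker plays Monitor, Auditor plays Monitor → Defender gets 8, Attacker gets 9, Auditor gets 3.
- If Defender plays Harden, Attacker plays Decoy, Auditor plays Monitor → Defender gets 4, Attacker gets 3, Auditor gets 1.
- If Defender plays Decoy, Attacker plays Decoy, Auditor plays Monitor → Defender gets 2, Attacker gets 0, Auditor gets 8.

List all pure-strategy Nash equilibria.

The pure Nash equilibria are (Decoy, Monitor, Decoy) and (Harden, Monitor, Patch).

(Decoy, Monitor, Patch): Defender can switch to Harden (3 → 6). Not NE.
(Decoy, Monitor, Monitor): Defender can switch to Harden (1 → 8). Not NE.
(Decoy, Monitor, Decoy): Defender gets 9, best alternative 6; Attacker gets 6, best alternative 4; Auditor gets 9, best alternative 3. No profitable deviation — NE.
(Decoy, Decoy, Patch): Auditor can switch to Monitor (0 → 8). Not NE.
(Decoy, Decoy, Monitor): Defender can switch to Harden (2 → 4). Not NE.
(Decoy, Decoy, Decoy): Attacker can switch to Monitor (4 → 6). Not NE.
(Harden, Monitor, Patch): Defender gets 6, best alternative 3; Attacker gets 2, best alternative 1; Auditor gets 9, best alternative 3. No profitable deviation — NE.
(Harden, Monitor, Monitor): Auditor can switch to Patch (3 → 9). Not NE.
(Harden, Monitor, Decoy): Defender can switch to Decoy (6 → 9). Not NE.
(Harden, Decoy, Patch): Defender can switch to Decoy (0 → 5). Not NE.
(Harden, Decoy, Monitor): Attacker can switch to Monitor (3 → 9). Not NE.
(Harden, Decoy, Decoy): Defender can switch to Decoy (0 → 8). Not NE.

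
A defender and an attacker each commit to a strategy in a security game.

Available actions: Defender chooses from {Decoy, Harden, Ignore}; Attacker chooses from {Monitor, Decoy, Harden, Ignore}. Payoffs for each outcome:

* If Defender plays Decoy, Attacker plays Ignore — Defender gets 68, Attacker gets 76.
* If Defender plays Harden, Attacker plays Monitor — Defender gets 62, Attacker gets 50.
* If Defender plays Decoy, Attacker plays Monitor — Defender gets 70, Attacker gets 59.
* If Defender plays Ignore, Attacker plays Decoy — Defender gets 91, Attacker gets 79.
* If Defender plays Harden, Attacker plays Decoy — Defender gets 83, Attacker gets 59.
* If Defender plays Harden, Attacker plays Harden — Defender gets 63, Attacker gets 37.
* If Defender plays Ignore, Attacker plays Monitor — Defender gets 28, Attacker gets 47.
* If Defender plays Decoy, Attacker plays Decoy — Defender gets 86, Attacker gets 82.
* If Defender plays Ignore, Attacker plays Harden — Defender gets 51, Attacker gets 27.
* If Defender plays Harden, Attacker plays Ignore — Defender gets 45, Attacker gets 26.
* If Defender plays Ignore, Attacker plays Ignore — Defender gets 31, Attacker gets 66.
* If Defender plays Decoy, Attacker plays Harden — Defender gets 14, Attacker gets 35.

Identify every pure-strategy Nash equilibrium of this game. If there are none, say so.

Defender against Monitor: payoffs 70, 62, 28 → best response Decoy.
Defender against Decoy: payoffs 86, 83, 91 → best response Ignore.
Defender against Harden: payoffs 14, 63, 51 → best response Harden.
Defender against Ignore: payoffs 68, 45, 31 → best response Decoy.
Attacker against Decoy: payoffs 59, 82, 35, 76 → best response Decoy.
Attacker against Harden: payoffs 50, 59, 37, 26 → best response Decoy.
Attacker against Ignore: payoffs 47, 79, 27, 66 → best response Decoy.
Mutual best responses: (Ignore, Decoy).

(Ignore, Decoy)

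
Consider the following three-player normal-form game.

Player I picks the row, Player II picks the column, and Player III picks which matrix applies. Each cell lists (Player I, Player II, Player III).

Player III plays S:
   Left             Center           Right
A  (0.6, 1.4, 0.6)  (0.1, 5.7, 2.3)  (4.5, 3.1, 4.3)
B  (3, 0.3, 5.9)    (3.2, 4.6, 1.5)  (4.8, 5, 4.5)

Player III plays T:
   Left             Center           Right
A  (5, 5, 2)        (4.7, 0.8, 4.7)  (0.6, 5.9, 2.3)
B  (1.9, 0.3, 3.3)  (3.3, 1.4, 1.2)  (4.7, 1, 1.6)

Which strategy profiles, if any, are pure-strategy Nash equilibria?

(B, Right, S)

For each strategy profile, look for a profitable unilateral deviation.
(A, Left, S): Player I can switch to B (0.6 → 3). Not NE.
(A, Left, T): Player II can switch to Right (5 → 5.9). Not NE.
(A, Center, S): Player I can switch to B (0.1 → 3.2). Not NE.
(A, Center, T): Player II can switch to Left (0.8 → 5). Not NE.
(A, Right, S): Player I can switch to B (4.5 → 4.8). Not NE.
(A, Right, T): Player I can switch to B (0.6 → 4.7). Not NE.
(B, Left, S): Player II can switch to Center (0.3 → 4.6). Not NE.
(B, Left, T): Player I can switch to A (1.9 → 5). Not NE.
(B, Center, S): Player II can switch to Right (4.6 → 5). Not NE.
(B, Center, T): Player I can switch to A (3.3 → 4.7). Not NE.
(B, Right, S): Player I gets 4.8, best alternative 4.5; Player II gets 5, best alternative 4.6; Player III gets 4.5, best alternative 1.6. No profitable deviation — NE.
(The remaining 1 profile has a profitable deviation by the same check.)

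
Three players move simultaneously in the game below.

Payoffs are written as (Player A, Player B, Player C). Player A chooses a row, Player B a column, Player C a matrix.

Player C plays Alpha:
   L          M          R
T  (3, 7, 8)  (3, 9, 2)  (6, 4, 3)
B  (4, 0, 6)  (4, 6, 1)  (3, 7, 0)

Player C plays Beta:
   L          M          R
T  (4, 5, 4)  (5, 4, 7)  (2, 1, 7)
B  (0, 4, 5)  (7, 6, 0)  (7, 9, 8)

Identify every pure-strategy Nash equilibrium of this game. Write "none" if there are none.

Pure NE: (B, R, Beta)

Check each profile: it is a Nash equilibrium iff no player can strictly gain by switching unilaterally.
(T, L, Alpha): Player A can switch to B (3 → 4). Not NE.
(T, L, Beta): Player C can switch to Alpha (4 → 8). Not NE.
(T, M, Alpha): Player A can switch to B (3 → 4). Not NE.
(T, M, Beta): Player A can switch to B (5 → 7). Not NE.
(T, R, Alpha): Player B can switch to L (4 → 7). Not NE.
(T, R, Beta): Player A can switch to B (2 → 7). Not NE.
(B, L, Alpha): Player B can switch to M (0 → 6). Not NE.
(B, L, Beta): Player A can switch to T (0 → 4). Not NE.
(B, R, Beta): Player A gets 7, best alternative 2; Player B gets 9, best alternative 6; Player C gets 8, best alternative 0. No profitable deviation — NE.
(The remaining 3 profiles each have a profitable deviation by the same check.)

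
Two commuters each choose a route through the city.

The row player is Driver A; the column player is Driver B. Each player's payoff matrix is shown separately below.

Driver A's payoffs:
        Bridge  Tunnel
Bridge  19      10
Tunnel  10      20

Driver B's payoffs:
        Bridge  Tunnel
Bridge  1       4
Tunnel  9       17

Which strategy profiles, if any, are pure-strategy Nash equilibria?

Driver A against Bridge: payoffs 19, 10 → best response Bridge.
Driver A against Tunnel: payoffs 10, 20 → best response Tunnel.
Driver B against Bridge: payoffs 1, 4 → best response Tunnel.
Driver B against Tunnel: payoffs 9, 17 → best response Tunnel.
Mutual best responses: (Tunnel, Tunnel).

Pure NE: (Tunnel, Tunnel)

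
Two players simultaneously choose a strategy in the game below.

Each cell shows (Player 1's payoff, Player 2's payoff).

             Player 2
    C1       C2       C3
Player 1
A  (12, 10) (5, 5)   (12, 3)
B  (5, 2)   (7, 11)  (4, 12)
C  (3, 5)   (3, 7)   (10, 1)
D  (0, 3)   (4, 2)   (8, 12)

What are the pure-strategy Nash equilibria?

The unique pure-strategy Nash equilibrium is (A, C1).

Mark each player's best response to every combination of opponents' strategies; a profile where every player is best-responding is a pure Nash equilibrium.
Player 1 against C1: payoffs 12, 5, 3, 0 → best response A.
Player 1 against C2: payoffs 5, 7, 3, 4 → best response B.
Player 1 against C3: payoffs 12, 4, 10, 8 → best response A.
Player 2 against A: payoffs 10, 5, 3 → best response C1.
Player 2 against B: payoffs 2, 11, 12 → best response C3.
Player 2 against C: payoffs 5, 7, 1 → best response C2.
Player 2 against D: payoffs 3, 2, 12 → best response C3.
Mutual best responses: (A, C1).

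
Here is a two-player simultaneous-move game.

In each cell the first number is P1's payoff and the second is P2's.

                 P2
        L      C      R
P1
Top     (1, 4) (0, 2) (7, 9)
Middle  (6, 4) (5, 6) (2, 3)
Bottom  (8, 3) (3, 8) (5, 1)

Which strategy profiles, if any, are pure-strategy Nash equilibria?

Pure-strategy Nash equilibria: (Top, R) and (Middle, C)

P1 against L: payoffs 1, 6, 8 → best response Bottom.
P1 against C: payoffs 0, 5, 3 → best response Middle.
P1 against R: payoffs 7, 2, 5 → best response Top.
P2 against Top: payoffs 4, 2, 9 → best response R.
P2 against Middle: payoffs 4, 6, 3 → best response C.
P2 against Bottom: payoffs 3, 8, 1 → best response C.
Mutual best responses: (Top, R); (Middle, C).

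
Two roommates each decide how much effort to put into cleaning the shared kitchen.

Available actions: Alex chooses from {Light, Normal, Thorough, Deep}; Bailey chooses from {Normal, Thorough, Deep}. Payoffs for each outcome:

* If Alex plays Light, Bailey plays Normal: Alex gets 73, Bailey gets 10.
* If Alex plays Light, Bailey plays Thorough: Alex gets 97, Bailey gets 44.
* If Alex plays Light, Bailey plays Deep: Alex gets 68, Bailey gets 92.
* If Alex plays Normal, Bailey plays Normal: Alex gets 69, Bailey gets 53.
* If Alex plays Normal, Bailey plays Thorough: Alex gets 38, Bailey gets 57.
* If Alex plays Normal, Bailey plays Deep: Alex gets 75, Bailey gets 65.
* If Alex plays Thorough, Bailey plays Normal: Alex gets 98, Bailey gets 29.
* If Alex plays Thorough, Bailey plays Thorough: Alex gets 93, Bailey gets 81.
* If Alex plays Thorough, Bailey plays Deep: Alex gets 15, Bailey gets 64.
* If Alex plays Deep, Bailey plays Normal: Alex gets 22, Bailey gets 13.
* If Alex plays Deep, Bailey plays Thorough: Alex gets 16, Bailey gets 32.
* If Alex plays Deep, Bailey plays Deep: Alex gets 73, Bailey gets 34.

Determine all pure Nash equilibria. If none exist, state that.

Pure NE: (Normal, Deep)

For each player, find the best response to each opponent profile; mutual best responses are the pure NE.
Alex against Normal: payoffs 73, 69, 98, 22 → best response Thorough.
Alex against Thorough: payoffs 97, 38, 93, 16 → best response Light.
Alex against Deep: payoffs 68, 75, 15, 73 → best response Normal.
Bailey against Light: payoffs 10, 44, 92 → best response Deep.
Bailey against Normal: payoffs 53, 57, 65 → best response Deep.
Bailey against Thorough: payoffs 29, 81, 64 → best response Thorough.
Bailey against Deep: payoffs 13, 32, 34 → best response Deep.
Mutual best responses: (Normal, Deep).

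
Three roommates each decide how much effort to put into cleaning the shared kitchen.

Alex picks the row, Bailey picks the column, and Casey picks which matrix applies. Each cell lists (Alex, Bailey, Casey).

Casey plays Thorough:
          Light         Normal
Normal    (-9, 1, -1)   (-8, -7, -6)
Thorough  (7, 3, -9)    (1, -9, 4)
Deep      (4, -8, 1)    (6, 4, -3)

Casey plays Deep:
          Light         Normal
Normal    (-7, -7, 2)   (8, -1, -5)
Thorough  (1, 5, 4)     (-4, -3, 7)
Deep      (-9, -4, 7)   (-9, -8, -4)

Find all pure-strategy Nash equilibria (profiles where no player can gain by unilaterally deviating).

The pure Nash equilibria are (Normal, Normal, Deep) and (Thorough, Light, Deep) and (Deep, Normal, Thorough).

Check each profile: it is a Nash equilibrium iff no player can strictly gain by switching unilaterally.
(Normal, Light, Thorough): Alex can switch to Thorough (-9 → 7). Not NE.
(Normal, Light, Deep): Alex can switch to Thorough (-7 → 1). Not NE.
(Normal, Normal, Thorough): Alex can switch to Thorough (-8 → 1). Not NE.
(Normal, Normal, Deep): Alex gets 8, best alternative -4; Bailey gets -1, best alternative -7; Casey gets -5, best alternative -6. No profitable deviation — NE.
(Thorough, Light, Thorough): Casey can switch to Deep (-9 → 4). Not NE.
(Thorough, Light, Deep): Alex gets 1, best alternative -7; Bailey gets 5, best alternative -3; Casey gets 4, best alternative -9. No profitable deviation — NE.
(Thorough, Normal, Thorough): Alex can switch to Deep (1 → 6). Not NE.
(Thorough, Normal, Deep): Alex can switch to Normal (-4 → 8). Not NE.
(Deep, Normal, Thorough): Alex gets 6, best alternative 1; Bailey gets 4, best alternative -8; Casey gets -3, best alternative -4. No profitable deviation — NE.
(The remaining 3 profiles each have a profitable deviation by the same check.)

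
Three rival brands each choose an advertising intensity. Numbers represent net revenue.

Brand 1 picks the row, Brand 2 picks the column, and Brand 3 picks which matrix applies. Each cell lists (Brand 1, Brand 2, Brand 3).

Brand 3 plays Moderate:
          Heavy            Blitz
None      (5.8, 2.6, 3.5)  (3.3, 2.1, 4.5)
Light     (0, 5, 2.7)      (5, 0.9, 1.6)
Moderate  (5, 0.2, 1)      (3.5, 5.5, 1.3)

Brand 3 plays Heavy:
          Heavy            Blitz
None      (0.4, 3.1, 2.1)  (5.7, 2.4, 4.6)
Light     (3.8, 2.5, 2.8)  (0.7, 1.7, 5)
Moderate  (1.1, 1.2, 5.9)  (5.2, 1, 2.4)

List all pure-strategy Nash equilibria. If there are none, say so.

(None, Heavy, Moderate): Brand 1 gets 5.8, best alternative 5; Brand 2 gets 2.6, best alternative 2.1; Brand 3 gets 3.5, best alternative 2.1. No profitable deviation — NE.
(None, Heavy, Heavy): Brand 1 can switch to Light (0.4 → 3.8). Not NE.
(None, Blitz, Moderate): Brand 1 can switch to Light (3.3 → 5). Not NE.
(None, Blitz, Heavy): Brand 2 can switch to Heavy (2.4 → 3.1). Not NE.
(Light, Heavy, Moderate): Brand 1 can switch to None (0 → 5.8). Not NE.
(Light, Heavy, Heavy): Brand 1 gets 3.8, best alternative 1.1; Brand 2 gets 2.5, best alternative 1.7; Brand 3 gets 2.8, best alternative 2.7. No profitable deviation — NE.
(Light, Blitz, Moderate): Brand 2 can switch to Heavy (0.9 → 5). Not NE.
(Light, Blitz, Heavy): Brand 1 can switch to None (0.7 → 5.7). Not NE.
(Moderate, Heavy, Moderate): Brand 1 can switch to None (5 → 5.8). Not NE.
(Moderate, Heavy, Heavy): Brand 1 can switch to Light (1.1 → 3.8). Not NE.
(Moderate, Blitz, Moderate): Brand 1 can switch to Light (3.5 → 5). Not NE.
(Moderate, Blitz, Heavy): Brand 1 can switch to None (5.2 → 5.7). Not NE.

The pure Nash equilibria are (None, Heavy, Moderate) and (Light, Heavy, Heavy).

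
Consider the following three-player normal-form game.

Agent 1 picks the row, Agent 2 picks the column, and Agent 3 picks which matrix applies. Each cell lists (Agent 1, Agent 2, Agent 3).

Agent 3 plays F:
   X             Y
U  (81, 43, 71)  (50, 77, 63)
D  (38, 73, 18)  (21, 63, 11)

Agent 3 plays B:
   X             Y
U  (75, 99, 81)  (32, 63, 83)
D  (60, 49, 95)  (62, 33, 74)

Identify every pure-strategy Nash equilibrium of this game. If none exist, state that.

The unique pure-strategy Nash equilibrium is (U, X, B).

For each player, find the best response to each opponent profile; mutual best responses are the pure NE.
Agent 1 against (X, F): payoffs 81, 38 → best response U.
Agent 1 against (X, B): payoffs 75, 60 → best response U.
Agent 1 against (Y, F): payoffs 50, 21 → best response U.
Agent 1 against (Y, B): payoffs 32, 62 → best response D.
Agent 2 against (U, F): payoffs 43, 77 → best response Y.
Agent 2 against (U, B): payoffs 99, 63 → best response X.
Agent 2 against (D, F): payoffs 73, 63 → best response X.
Agent 2 against (D, B): payoffs 49, 33 → best response X.
Agent 3 against (U, X): payoffs 71, 81 → best response B.
Agent 3 against (U, Y): payoffs 63, 83 → best response B.
Agent 3 against (D, X): payoffs 18, 95 → best response B.
Agent 3 against (D, Y): payoffs 11, 74 → best response B.
Mutual best responses: (U, X, B).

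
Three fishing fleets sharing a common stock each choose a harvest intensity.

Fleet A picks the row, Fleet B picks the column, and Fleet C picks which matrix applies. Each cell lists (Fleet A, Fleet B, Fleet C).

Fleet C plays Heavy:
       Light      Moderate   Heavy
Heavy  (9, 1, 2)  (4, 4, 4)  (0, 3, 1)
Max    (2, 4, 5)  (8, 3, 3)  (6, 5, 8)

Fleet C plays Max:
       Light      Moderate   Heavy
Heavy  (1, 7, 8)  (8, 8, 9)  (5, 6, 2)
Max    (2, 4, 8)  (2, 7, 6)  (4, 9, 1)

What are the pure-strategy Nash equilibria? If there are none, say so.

Fleet A against (Light, Heavy): payoffs 9, 2 → best response Heavy.
Fleet A against (Light, Max): payoffs 1, 2 → best response Max.
Fleet A against (Moderate, Heavy): payoffs 4, 8 → best response Max.
Fleet A against (Moderate, Max): payoffs 8, 2 → best response Heavy.
Fleet A against (Heavy, Heavy): payoffs 0, 6 → best response Max.
Fleet A against (Heavy, Max): payoffs 5, 4 → best response Heavy.
Fleet B against (Heavy, Heavy): payoffs 1, 4, 3 → best response Moderate.
Fleet B against (Heavy, Max): payoffs 7, 8, 6 → best response Moderate.
Fleet B against (Max, Heavy): payoffs 4, 3, 5 → best response Heavy.
Fleet B against (Max, Max): payoffs 4, 7, 9 → best response Heavy.
Fleet C against (Heavy, Light): payoffs 2, 8 → best response Max.
Fleet C against (Heavy, Moderate): payoffs 4, 9 → best response Max.
Fleet C against (Heavy, Heavy): payoffs 1, 2 → best response Max.
Fleet C against (Max, Light): payoffs 5, 8 → best response Max.
Fleet C against (Max, Moderate): payoffs 3, 6 → best response Max.
Fleet C against (Max, Heavy): payoffs 8, 1 → best response Heavy.
Mutual best responses: (Heavy, Moderate, Max); (Max, Heavy, Heavy).

The pure Nash equilibria are (Heavy, Moderate, Max); (Max, Heavy, Heavy).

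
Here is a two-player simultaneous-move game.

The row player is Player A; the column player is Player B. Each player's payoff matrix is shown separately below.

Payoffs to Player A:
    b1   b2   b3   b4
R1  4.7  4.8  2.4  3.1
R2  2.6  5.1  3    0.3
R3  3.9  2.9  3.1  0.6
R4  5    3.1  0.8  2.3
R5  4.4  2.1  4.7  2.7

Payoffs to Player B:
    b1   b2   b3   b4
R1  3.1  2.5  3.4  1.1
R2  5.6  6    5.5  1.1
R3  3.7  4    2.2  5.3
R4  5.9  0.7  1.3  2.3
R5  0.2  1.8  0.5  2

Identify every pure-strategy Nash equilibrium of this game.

Player A against b1: payoffs 4.7, 2.6, 3.9, 5, 4.4 → best response R4.
Player A against b2: payoffs 4.8, 5.1, 2.9, 3.1, 2.1 → best response R2.
Player A against b3: payoffs 2.4, 3, 3.1, 0.8, 4.7 → best response R5.
Player A against b4: payoffs 3.1, 0.3, 0.6, 2.3, 2.7 → best response R1.
Player B against R1: payoffs 3.1, 2.5, 3.4, 1.1 → best response b3.
Player B against R2: payoffs 5.6, 6, 5.5, 1.1 → best response b2.
Player B against R3: payoffs 3.7, 4, 2.2, 5.3 → best response b4.
Player B against R4: payoffs 5.9, 0.7, 1.3, 2.3 → best response b1.
Player B against R5: payoffs 0.2, 1.8, 0.5, 2 → best response b4.
Mutual best responses: (R2, b2); (R4, b1).

(R2, b2), (R4, b1)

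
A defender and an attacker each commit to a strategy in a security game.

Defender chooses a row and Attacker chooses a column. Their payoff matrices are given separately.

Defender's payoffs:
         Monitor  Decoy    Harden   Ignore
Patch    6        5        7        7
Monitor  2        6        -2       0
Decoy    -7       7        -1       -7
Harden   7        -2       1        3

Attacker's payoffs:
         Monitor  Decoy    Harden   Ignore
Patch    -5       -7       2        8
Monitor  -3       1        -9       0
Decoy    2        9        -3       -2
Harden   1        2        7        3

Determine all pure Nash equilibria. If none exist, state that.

Mark each player's best response to every combination of opponents' strategies; a profile where every player is best-responding is a pure Nash equilibrium.
Defender against Monitor: payoffs 6, 2, -7, 7 → best response Harden.
Defender against Decoy: payoffs 5, 6, 7, -2 → best response Decoy.
Defender against Harden: payoffs 7, -2, -1, 1 → best response Patch.
Defender against Ignore: payoffs 7, 0, -7, 3 → best response Patch.
Attacker against Patch: payoffs -5, -7, 2, 8 → best response Ignore.
Attacker against Monitor: payoffs -3, 1, -9, 0 → best response Decoy.
Attacker against Decoy: payoffs 2, 9, -3, -2 → best response Decoy.
Attacker against Harden: payoffs 1, 2, 7, 3 → best response Harden.
Mutual best responses: (Patch, Ignore); (Decoy, Decoy).

Pure-strategy Nash equilibria: (Patch, Ignore) and (Decoy, Decoy)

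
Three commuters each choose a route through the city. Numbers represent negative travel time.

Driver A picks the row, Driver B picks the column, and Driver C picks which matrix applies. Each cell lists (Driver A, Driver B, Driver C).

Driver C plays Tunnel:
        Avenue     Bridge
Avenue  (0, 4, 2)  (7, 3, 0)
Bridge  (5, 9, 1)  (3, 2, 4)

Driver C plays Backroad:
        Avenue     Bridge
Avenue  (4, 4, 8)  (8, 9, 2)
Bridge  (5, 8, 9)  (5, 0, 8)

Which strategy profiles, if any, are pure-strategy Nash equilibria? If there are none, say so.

For each strategy profile, look for a profitable unilateral deviation.
(Avenue, Avenue, Tunnel): Driver A can switch to Bridge (0 → 5). Not NE.
(Avenue, Avenue, Backroad): Driver A can switch to Bridge (4 → 5). Not NE.
(Avenue, Bridge, Tunnel): Driver B can switch to Avenue (3 → 4). Not NE.
(Avenue, Bridge, Backroad): Driver A gets 8, best alternative 5; Driver B gets 9, best alternative 4; Driver C gets 2, best alternative 0. No profitable deviation — NE.
(Bridge, Avenue, Tunnel): Driver C can switch to Backroad (1 → 9). Not NE.
(Bridge, Avenue, Backroad): Driver A gets 5, best alternative 4; Driver B gets 8, best alternative 0; Driver C gets 9, best alternative 1. No profitable deviation — NE.
(Bridge, Bridge, Tunnel): Driver A can switch to Avenue (3 → 7). Not NE.
(Bridge, Bridge, Backroad): Driver A can switch to Avenue (5 → 8). Not NE.

Pure-strategy Nash equilibria: (Avenue, Bridge, Backroad), (Bridge, Avenue, Backroad)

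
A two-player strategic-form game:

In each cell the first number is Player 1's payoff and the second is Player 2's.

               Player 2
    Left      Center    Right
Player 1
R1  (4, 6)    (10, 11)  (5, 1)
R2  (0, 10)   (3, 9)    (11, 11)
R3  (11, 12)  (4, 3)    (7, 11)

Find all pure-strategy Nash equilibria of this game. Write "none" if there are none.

Mark each player's best response to every combination of opponents' strategies; a profile where every player is best-responding is a pure Nash equilibrium.
Player 1 against Left: payoffs 4, 0, 11 → best response R3.
Player 1 against Center: payoffs 10, 3, 4 → best response R1.
Player 1 against Right: payoffs 5, 11, 7 → best response R2.
Player 2 against R1: payoffs 6, 11, 1 → best response Center.
Player 2 against R2: payoffs 10, 9, 11 → best response Right.
Player 2 against R3: payoffs 12, 3, 11 → best response Left.
Mutual best responses: (R1, Center); (R2, Right); (R3, Left).

The pure Nash equilibria are (R1, Center), (R2, Right), (R3, Left).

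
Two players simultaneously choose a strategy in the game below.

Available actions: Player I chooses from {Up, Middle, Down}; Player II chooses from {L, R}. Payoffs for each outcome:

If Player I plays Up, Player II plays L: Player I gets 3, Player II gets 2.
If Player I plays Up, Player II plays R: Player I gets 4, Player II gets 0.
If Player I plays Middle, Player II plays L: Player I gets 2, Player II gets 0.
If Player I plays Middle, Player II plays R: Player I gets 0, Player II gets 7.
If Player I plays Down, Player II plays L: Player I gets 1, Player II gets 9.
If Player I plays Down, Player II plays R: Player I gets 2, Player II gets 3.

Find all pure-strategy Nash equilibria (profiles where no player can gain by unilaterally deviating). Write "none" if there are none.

For each player, find the best response to each opponent profile; mutual best responses are the pure NE.
Player I against L: payoffs 3, 2, 1 → best response Up.
Player I against R: payoffs 4, 0, 2 → best response Up.
Player II against Up: payoffs 2, 0 → best response L.
Player II against Middle: payoffs 0, 7 → best response R.
Player II against Down: payoffs 9, 3 → best response L.
Mutual best responses: (Up, L).

(Up, L)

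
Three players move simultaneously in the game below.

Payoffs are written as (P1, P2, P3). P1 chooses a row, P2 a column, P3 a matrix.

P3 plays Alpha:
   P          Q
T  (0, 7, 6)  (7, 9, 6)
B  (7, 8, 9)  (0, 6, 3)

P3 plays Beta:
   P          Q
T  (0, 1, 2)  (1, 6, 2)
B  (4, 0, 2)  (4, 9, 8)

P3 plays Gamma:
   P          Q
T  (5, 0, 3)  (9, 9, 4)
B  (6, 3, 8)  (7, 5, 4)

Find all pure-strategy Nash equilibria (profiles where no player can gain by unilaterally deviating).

The pure Nash equilibria are (T, Q, Alpha); (B, P, Alpha); (B, Q, Beta).

P1 against (P, Alpha): payoffs 0, 7 → best response B.
P1 against (P, Beta): payoffs 0, 4 → best response B.
P1 against (P, Gamma): payoffs 5, 6 → best response B.
P1 against (Q, Alpha): payoffs 7, 0 → best response T.
P1 against (Q, Beta): payoffs 1, 4 → best response B.
P1 against (Q, Gamma): payoffs 9, 7 → best response T.
P2 against (T, Alpha): payoffs 7, 9 → best response Q.
P2 against (T, Beta): payoffs 1, 6 → best response Q.
P2 against (T, Gamma): payoffs 0, 9 → best response Q.
P2 against (B, Alpha): payoffs 8, 6 → best response P.
P2 against (B, Beta): payoffs 0, 9 → best response Q.
P2 against (B, Gamma): payoffs 3, 5 → best response Q.
P3 against (T, P): payoffs 6, 2, 3 → best response Alpha.
P3 against (T, Q): payoffs 6, 2, 4 → best response Alpha.
P3 against (B, P): payoffs 9, 2, 8 → best response Alpha.
P3 against (B, Q): payoffs 3, 8, 4 → best response Beta.
Mutual best responses: (T, Q, Alpha); (B, P, Alpha); (B, Q, Beta).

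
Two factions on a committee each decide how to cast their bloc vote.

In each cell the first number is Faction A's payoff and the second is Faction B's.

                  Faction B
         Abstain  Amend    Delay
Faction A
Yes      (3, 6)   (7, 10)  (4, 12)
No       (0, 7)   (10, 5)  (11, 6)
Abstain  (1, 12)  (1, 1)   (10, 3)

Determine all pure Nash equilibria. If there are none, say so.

There is no pure-strategy Nash equilibrium.

Faction A against Abstain: payoffs 3, 0, 1 → best response Yes.
Faction A against Amend: payoffs 7, 10, 1 → best response No.
Faction A against Delay: payoffs 4, 11, 10 → best response No.
Faction B against Yes: payoffs 6, 10, 12 → best response Delay.
Faction B against No: payoffs 7, 5, 6 → best response Abstain.
Faction B against Abstain: payoffs 12, 1, 3 → best response Abstain.
No profile is a mutual best response for all players.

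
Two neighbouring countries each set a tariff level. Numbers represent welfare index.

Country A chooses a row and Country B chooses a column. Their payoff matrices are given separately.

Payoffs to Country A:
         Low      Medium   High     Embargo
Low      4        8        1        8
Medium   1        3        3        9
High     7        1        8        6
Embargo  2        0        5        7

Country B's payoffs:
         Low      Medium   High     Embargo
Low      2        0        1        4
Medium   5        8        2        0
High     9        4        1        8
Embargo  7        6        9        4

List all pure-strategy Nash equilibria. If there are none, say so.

Country A against Low: payoffs 4, 1, 7, 2 → best response High.
Country A against Medium: payoffs 8, 3, 1, 0 → best response Low.
Country A against High: payoffs 1, 3, 8, 5 → best response High.
Country A against Embargo: payoffs 8, 9, 6, 7 → best response Medium.
Country B against Low: payoffs 2, 0, 1, 4 → best response Embargo.
Country B against Medium: payoffs 5, 8, 2, 0 → best response Medium.
Country B against High: payoffs 9, 4, 1, 8 → best response Low.
Country B against Embargo: payoffs 7, 6, 9, 4 → best response High.
Mutual best responses: (High, Low).

(High, Low)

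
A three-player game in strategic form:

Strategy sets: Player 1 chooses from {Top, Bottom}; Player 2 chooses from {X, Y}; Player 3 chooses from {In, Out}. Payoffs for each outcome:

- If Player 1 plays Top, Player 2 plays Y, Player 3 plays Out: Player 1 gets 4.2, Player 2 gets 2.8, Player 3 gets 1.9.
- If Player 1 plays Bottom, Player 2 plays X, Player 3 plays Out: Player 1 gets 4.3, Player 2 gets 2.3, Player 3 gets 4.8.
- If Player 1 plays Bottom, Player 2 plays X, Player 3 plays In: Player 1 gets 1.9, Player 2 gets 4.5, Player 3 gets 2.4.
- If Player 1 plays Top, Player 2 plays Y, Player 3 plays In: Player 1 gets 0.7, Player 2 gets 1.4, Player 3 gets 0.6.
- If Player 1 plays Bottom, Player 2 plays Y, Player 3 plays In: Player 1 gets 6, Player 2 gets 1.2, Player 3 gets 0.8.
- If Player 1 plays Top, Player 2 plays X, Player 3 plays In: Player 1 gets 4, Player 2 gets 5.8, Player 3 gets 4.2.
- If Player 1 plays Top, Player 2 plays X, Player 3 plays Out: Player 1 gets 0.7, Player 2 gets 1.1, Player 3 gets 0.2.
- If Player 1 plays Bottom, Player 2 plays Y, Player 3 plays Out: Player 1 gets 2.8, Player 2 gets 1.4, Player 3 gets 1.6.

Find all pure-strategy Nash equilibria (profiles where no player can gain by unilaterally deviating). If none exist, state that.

Pure-strategy Nash equilibria: (Top, X, In), (Top, Y, Out), (Bottom, X, Out)

(Top, X, In): Player 1 gets 4, best alternative 1.9; Player 2 gets 5.8, best alternative 1.4; Player 3 gets 4.2, best alternative 0.2. No profitable deviation — NE.
(Top, X, Out): Player 1 can switch to Bottom (0.7 → 4.3). Not NE.
(Top, Y, In): Player 1 can switch to Bottom (0.7 → 6). Not NE.
(Top, Y, Out): Player 1 gets 4.2, best alternative 2.8; Player 2 gets 2.8, best alternative 1.1; Player 3 gets 1.9, best alternative 0.6. No profitable deviation — NE.
(Bottom, X, In): Player 1 can switch to Top (1.9 → 4). Not NE.
(Bottom, X, Out): Player 1 gets 4.3, best alternative 0.7; Player 2 gets 2.3, best alternative 1.4; Player 3 gets 4.8, best alternative 2.4. No profitable deviation — NE.
(Bottom, Y, In): Player 2 can switch to X (1.2 → 4.5). Not NE.
(Bottom, Y, Out): Player 1 can switch to Top (2.8 → 4.2). Not NE.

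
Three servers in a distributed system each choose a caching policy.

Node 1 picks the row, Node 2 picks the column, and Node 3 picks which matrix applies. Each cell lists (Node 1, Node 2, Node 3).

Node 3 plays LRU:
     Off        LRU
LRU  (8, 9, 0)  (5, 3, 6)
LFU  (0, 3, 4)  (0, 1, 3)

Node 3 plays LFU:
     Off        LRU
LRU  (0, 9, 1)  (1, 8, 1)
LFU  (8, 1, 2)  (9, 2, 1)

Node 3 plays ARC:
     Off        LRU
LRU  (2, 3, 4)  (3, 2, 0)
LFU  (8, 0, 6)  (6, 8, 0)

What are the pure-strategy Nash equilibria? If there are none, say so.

No pure-strategy Nash equilibrium.

Node 1 against (Off, LRU): payoffs 8, 0 → best response LRU.
Node 1 against (Off, LFU): payoffs 0, 8 → best response LFU.
Node 1 against (Off, ARC): payoffs 2, 8 → best response LFU.
Node 1 against (LRU, LRU): payoffs 5, 0 → best response LRU.
Node 1 against (LRU, LFU): payoffs 1, 9 → best response LFU.
Node 1 against (LRU, ARC): payoffs 3, 6 → best response LFU.
Node 2 against (LRU, LRU): payoffs 9, 3 → best response Off.
Node 2 against (LRU, LFU): payoffs 9, 8 → best response Off.
Node 2 against (LRU, ARC): payoffs 3, 2 → best response Off.
Node 2 against (LFU, LRU): payoffs 3, 1 → best response Off.
Node 2 against (LFU, LFU): payoffs 1, 2 → best response LRU.
Node 2 against (LFU, ARC): payoffs 0, 8 → best response LRU.
Node 3 against (LRU, Off): payoffs 0, 1, 4 → best response ARC.
Node 3 against (LRU, LRU): payoffs 6, 1, 0 → best response LRU.
Node 3 against (LFU, Off): payoffs 4, 2, 6 → best response ARC.
Node 3 against (LFU, LRU): payoffs 3, 1, 0 → best response LRU.
No profile is a mutual best response for all players.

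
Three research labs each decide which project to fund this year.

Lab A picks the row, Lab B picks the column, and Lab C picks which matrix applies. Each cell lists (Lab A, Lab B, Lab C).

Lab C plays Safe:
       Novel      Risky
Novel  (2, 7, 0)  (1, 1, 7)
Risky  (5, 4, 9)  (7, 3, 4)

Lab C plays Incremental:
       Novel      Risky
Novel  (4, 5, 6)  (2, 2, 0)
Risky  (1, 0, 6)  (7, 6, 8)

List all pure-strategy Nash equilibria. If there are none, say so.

The pure Nash equilibria are (Novel, Novel, Incremental) and (Risky, Novel, Safe) and (Risky, Risky, Incremental).

Check each profile: it is a Nash equilibrium iff no player can strictly gain by switching unilaterally.
(Novel, Novel, Safe): Lab A can switch to Risky (2 → 5). Not NE.
(Novel, Novel, Incremental): Lab A gets 4, best alternative 1; Lab B gets 5, best alternative 2; Lab C gets 6, best alternative 0. No profitable deviation — NE.
(Novel, Risky, Safe): Lab A can switch to Risky (1 → 7). Not NE.
(Novel, Risky, Incremental): Lab A can switch to Risky (2 → 7). Not NE.
(Risky, Novel, Safe): Lab A gets 5, best alternative 2; Lab B gets 4, best alternative 3; Lab C gets 9, best alternative 6. No profitable deviation — NE.
(Risky, Novel, Incremental): Lab A can switch to Novel (1 → 4). Not NE.
(Risky, Risky, Safe): Lab B can switch to Novel (3 → 4). Not NE.
(Risky, Risky, Incremental): Lab A gets 7, best alternative 2; Lab B gets 6, best alternative 0; Lab C gets 8, best alternative 4. No profitable deviation — NE.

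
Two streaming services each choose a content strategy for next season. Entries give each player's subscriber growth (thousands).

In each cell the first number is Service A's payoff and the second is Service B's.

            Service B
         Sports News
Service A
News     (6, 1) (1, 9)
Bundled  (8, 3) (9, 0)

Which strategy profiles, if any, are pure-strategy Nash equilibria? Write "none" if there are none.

The unique pure-strategy Nash equilibrium is (Bundled, Sports).

Service A against Sports: payoffs 6, 8 → best response Bundled.
Service A against News: payoffs 1, 9 → best response Bundled.
Service B against News: payoffs 1, 9 → best response News.
Service B against Bundled: payoffs 3, 0 → best response Sports.
Mutual best responses: (Bundled, Sports).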